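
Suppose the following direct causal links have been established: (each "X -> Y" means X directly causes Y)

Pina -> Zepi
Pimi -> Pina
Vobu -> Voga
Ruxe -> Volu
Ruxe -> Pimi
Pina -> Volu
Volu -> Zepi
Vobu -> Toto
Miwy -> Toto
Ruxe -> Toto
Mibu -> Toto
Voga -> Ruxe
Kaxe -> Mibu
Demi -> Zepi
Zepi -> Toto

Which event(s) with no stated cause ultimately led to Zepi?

Demi, Vobu

Tracing upstream from Zepi: Zepi ← Volu ← Ruxe ← Voga ← Vobu.
A separate upstream branch: Zepi ← Demi.
Each of those chain origins has no stated cause.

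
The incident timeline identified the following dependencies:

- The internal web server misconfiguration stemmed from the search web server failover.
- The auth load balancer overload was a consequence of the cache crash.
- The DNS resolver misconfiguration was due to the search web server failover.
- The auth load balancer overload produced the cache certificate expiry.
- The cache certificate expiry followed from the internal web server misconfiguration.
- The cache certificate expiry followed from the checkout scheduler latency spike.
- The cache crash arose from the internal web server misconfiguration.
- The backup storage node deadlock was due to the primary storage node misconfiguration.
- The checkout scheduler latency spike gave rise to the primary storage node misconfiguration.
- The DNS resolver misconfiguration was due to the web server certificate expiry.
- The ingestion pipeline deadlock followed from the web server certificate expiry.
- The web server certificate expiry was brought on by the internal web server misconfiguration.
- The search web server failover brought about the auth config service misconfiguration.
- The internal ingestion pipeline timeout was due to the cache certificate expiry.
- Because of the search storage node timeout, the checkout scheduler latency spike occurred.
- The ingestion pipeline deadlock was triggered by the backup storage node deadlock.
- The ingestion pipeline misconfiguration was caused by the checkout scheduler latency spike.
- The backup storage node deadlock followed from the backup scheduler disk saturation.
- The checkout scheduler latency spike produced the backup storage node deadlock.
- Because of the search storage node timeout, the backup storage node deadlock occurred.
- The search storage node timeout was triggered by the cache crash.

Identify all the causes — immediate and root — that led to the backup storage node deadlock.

Immediate causes of the backup storage node deadlock: the search storage node timeout, the checkout scheduler latency spike, the primary storage node misconfiguration, the backup scheduler disk saturation.
Further upstream: the search web server failover, the internal web server misconfiguration, the cache crash.

the backup scheduler disk saturation, the cache crash, the checkout scheduler latency spike, the internal web server misconfiguration, the primary storage node misconfiguration, the search storage node timeout, the search web server failover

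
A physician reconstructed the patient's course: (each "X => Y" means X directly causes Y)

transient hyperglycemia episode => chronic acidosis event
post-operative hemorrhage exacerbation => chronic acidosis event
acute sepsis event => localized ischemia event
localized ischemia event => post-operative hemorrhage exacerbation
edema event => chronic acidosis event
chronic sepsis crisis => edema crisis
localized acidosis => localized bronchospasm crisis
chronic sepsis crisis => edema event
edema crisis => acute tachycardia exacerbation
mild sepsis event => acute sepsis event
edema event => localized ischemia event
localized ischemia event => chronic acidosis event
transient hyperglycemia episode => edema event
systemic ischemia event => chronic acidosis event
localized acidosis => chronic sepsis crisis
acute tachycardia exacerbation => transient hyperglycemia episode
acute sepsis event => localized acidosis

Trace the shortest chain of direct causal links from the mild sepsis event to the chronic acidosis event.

the mild sepsis event → the acute sepsis event → the localized ischemia event → the chronic acidosis event

the mild sepsis event → the acute sepsis event
the acute sepsis event → the localized ischemia event
the localized ischemia event → the chronic acidosis event
Length: 3 steps.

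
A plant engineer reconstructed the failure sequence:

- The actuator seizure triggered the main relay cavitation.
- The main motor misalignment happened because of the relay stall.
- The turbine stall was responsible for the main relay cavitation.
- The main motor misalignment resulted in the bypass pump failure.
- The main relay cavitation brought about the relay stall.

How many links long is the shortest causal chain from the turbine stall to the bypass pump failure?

4

Shortest chain: the turbine stall → the main relay cavitation → the relay stall → the main motor misalignment → the bypass pump failure.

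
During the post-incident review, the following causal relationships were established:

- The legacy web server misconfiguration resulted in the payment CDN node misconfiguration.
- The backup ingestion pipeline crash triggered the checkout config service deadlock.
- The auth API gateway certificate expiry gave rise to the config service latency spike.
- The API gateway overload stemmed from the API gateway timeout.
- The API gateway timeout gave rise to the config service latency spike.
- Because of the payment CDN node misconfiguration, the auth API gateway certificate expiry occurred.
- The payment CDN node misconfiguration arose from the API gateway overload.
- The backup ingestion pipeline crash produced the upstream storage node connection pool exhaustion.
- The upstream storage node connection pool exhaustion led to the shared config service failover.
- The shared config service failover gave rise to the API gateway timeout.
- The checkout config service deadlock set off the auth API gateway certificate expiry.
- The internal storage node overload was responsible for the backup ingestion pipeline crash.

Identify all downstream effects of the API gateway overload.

the auth API gateway certificate expiry, the config service latency spike, the payment CDN node misconfiguration

Direct effects: the payment CDN node misconfiguration.
2 steps out: the auth API gateway certificate expiry.
3 steps out: the config service latency spike.
Not reachable from it: the internal storage node overload, the backup ingestion pipeline crash, the checkout config service deadlock, the upstream storage node connection pool exhaustion, the shared config service failover, the API gateway timeout, the legacy web server misconfiguration.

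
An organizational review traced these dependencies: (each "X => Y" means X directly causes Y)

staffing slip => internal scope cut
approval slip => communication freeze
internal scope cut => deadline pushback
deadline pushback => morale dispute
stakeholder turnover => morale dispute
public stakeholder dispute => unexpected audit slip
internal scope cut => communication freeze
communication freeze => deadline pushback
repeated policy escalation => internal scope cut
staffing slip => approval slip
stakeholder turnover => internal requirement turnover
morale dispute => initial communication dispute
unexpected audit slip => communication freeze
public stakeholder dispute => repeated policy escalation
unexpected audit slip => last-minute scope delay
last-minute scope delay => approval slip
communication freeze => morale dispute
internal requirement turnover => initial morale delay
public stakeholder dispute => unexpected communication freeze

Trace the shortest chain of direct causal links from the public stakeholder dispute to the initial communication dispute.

the public stakeholder dispute → the unexpected audit slip → the communication freeze → the morale dispute → the initial communication dispute

the public stakeholder dispute → the unexpected audit slip
the unexpected audit slip → the communication freeze
the communication freeze → the morale dispute
the morale dispute → the initial communication dispute
Length: 4 steps.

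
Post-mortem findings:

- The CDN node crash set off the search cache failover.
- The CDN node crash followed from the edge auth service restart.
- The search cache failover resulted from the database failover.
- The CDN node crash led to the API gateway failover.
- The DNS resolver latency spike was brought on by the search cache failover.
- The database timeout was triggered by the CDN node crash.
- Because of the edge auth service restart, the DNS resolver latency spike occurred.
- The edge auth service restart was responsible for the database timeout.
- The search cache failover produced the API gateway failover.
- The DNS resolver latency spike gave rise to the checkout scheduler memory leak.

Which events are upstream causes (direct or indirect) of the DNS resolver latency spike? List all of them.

the CDN node crash, the database failover, the edge auth service restart, the search cache failover

Immediate causes of the DNS resolver latency spike: the edge auth service restart, the search cache failover.
Further upstream: the CDN node crash, the database failover.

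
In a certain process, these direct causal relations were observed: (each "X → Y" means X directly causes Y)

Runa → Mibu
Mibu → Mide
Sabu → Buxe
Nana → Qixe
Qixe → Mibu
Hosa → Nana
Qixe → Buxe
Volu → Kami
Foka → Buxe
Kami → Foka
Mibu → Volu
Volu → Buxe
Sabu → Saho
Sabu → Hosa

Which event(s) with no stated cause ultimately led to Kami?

Runa, Sabu

Tracing upstream from Kami: Kami ← Volu ← Mibu ← Qixe ← Nana ← Hosa ← Sabu.
A separate upstream branch: Kami ← Volu ← Mibu ← Runa.
Each of those chain origins has no stated cause.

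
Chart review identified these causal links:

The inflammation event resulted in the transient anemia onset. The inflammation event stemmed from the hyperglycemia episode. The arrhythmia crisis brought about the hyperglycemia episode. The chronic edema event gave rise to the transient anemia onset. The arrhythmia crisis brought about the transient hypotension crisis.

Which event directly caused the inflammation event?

the hyperglycemia episode

Upstream contributors include the arrhythmia crisis, but only the hyperglycemia episode feeds directly into the inflammation event.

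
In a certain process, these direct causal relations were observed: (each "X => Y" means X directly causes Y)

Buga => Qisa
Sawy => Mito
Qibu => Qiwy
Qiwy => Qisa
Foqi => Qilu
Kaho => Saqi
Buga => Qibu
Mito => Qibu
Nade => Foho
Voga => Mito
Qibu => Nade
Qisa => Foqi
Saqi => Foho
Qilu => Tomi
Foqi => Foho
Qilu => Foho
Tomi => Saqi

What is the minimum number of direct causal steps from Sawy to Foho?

Shortest chain: Sawy → Mito → Qibu → Nade → Foho.

4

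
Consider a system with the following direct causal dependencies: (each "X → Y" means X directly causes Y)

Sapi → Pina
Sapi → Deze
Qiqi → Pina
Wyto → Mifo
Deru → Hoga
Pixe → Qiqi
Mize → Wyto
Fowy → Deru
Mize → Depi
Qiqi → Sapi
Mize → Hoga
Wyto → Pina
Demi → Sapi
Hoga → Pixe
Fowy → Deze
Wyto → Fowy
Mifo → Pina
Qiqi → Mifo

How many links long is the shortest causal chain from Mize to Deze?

3

Shortest chain: Mize → Wyto → Fowy → Deze.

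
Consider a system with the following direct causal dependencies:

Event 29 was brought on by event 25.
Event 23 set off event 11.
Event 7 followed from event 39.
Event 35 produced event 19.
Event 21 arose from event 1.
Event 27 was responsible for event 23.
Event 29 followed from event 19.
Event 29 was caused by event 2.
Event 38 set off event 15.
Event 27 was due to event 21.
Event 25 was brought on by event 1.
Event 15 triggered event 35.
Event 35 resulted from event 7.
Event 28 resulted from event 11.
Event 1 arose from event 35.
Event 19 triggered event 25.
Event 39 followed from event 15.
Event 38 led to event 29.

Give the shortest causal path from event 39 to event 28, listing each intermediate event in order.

event 39 → event 7
event 7 → event 35
event 35 → event 1
event 1 → event 21
event 21 → event 27
event 27 → event 23
event 23 → event 11
event 11 → event 28
Length: 8 steps.

event 39 → event 7 → event 35 → event 1 → event 21 → event 27 → event 23 → event 11 → event 28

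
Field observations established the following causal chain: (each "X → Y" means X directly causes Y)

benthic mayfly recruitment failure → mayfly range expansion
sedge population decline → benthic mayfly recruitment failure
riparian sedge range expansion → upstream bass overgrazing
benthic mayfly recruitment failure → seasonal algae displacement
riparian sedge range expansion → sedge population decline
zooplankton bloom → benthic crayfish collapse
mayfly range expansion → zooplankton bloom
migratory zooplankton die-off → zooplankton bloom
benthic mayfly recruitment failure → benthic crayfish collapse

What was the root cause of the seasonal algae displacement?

the riparian sedge range expansion

Tracing upstream from the seasonal algae displacement: the seasonal algae displacement ← the benthic mayfly recruitment failure ← the sedge population decline ← the riparian sedge range expansion.
The riparian sedge range expansion has no stated cause, so it is the root.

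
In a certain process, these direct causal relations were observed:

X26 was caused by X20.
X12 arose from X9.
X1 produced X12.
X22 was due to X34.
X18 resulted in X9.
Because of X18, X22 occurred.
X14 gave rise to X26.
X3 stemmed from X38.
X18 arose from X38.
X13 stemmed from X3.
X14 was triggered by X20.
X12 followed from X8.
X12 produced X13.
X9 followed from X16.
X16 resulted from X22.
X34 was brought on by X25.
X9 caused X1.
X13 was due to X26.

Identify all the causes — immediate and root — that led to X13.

X1, X12, X14, X16, X18, X20, X22, X25, X26, X3, X34, X38, X8, X9

Immediate causes of X13: X3, X12, X26.
Further upstream: X25, X38, X18, X34, X20, X22, X16, X8, X9, X1, X14.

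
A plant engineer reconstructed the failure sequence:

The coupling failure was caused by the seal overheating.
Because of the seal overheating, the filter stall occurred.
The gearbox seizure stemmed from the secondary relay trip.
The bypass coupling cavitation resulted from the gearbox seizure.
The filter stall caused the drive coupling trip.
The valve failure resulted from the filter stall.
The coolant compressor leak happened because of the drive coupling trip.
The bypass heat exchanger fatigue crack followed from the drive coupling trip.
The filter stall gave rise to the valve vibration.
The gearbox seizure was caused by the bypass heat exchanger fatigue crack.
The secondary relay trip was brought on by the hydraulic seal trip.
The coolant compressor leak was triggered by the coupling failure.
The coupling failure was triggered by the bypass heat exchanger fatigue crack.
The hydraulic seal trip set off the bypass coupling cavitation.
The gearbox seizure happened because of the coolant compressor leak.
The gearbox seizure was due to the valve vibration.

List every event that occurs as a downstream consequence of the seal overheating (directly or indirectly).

Direct effects: the filter stall, the coupling failure.
2 steps out: the valve failure, the drive coupling trip, the coolant compressor leak, the valve vibration.
3 steps out: the bypass heat exchanger fatigue crack, the gearbox seizure.
4 steps out: the bypass coupling cavitation.
Not reachable from it: the hydraulic seal trip, the secondary relay trip.

the bypass coupling cavitation, the bypass heat exchanger fatigue crack, the coolant compressor leak, the coupling failure, the drive coupling trip, the filter stall, the gearbox seizure, the valve failure, the valve vibration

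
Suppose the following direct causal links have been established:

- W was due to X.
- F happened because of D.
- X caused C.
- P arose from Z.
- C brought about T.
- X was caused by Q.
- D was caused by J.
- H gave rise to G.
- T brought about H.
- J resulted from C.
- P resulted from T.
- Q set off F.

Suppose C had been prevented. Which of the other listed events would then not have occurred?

Downstream of C: T, H, G, P, J, D, F.
Of those, still caused via another path: P, F.
The remainder have no surviving cause.

D, G, H, J, T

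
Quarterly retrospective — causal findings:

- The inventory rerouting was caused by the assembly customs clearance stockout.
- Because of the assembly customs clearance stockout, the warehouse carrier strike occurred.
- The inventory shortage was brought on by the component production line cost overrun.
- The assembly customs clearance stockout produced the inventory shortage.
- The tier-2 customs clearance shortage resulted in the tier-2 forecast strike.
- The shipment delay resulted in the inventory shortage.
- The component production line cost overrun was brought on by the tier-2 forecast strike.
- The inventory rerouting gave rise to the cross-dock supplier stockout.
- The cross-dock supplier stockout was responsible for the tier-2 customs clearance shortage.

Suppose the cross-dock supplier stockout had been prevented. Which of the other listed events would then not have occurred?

Downstream of the cross-dock supplier stockout: the tier-2 customs clearance shortage, the tier-2 forecast strike, the component production line cost overrun, the inventory shortage.
Of those, still caused via another path: the inventory shortage.
The remainder have no surviving cause.

the component production line cost overrun, the tier-2 customs clearance shortage, the tier-2 forecast strike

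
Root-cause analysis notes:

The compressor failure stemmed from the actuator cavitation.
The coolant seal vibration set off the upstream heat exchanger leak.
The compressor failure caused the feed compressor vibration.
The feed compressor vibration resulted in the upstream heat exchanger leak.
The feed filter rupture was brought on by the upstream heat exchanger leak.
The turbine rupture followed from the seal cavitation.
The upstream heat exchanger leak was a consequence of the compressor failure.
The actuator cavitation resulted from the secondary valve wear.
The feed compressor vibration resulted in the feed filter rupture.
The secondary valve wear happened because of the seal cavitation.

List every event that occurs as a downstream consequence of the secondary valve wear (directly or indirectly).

Direct effects: the actuator cavitation.
2 steps out: the compressor failure.
3 steps out: the feed compressor vibration, the upstream heat exchanger leak.
4 steps out: the feed filter rupture.
Not reachable from it: the seal cavitation, the turbine rupture, the coolant seal vibration.

the actuator cavitation, the compressor failure, the feed compressor vibration, the feed filter rupture, the upstream heat exchanger leak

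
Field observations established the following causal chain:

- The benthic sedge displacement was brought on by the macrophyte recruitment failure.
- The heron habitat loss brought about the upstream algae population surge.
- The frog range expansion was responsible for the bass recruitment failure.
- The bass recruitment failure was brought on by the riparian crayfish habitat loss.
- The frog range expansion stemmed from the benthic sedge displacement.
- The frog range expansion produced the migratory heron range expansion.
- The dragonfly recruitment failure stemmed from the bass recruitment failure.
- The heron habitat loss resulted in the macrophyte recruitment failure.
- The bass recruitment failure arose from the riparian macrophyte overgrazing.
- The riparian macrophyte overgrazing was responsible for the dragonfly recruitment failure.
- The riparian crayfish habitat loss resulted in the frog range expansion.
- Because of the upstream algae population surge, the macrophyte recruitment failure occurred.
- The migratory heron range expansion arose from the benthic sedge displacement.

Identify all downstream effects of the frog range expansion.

the bass recruitment failure, the dragonfly recruitment failure, the migratory heron range expansion

Direct effects: the migratory heron range expansion, the bass recruitment failure.
2 steps out: the dragonfly recruitment failure.
Not reachable from it: the heron habitat loss, the upstream algae population surge, the macrophyte recruitment failure, the riparian crayfish habitat loss, the benthic sedge displacement, the riparian macrophyte overgrazing.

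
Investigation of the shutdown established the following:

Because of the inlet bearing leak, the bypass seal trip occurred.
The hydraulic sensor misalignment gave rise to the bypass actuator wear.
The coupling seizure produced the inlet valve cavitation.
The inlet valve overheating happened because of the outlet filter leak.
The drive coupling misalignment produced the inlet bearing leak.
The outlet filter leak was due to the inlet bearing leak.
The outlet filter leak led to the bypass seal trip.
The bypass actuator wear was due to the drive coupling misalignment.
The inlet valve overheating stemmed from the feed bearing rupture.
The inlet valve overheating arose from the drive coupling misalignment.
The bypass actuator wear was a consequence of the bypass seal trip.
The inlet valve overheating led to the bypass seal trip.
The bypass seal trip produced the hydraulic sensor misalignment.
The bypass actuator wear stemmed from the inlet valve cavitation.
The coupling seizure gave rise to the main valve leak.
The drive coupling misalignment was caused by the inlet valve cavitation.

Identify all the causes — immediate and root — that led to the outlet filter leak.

the coupling seizure, the drive coupling misalignment, the inlet bearing leak, the inlet valve cavitation

Immediate cause of the outlet filter leak: the inlet bearing leak.
Further upstream: the coupling seizure, the inlet valve cavitation, the drive coupling misalignment.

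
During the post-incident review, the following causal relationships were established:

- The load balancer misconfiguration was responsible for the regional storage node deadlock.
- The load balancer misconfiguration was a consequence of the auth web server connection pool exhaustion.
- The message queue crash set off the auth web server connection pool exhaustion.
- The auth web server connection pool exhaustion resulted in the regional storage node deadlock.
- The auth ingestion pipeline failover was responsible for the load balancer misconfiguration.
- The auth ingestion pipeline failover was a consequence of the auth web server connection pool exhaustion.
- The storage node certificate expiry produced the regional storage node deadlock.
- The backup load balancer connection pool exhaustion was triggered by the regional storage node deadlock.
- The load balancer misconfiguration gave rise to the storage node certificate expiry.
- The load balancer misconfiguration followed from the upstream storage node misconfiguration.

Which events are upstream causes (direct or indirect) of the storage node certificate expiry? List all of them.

the auth ingestion pipeline failover, the auth web server connection pool exhaustion, the load balancer misconfiguration, the message queue crash, the upstream storage node misconfiguration

Immediate cause of the storage node certificate expiry: the load balancer misconfiguration.
Further upstream: the message queue crash, the auth web server connection pool exhaustion, the auth ingestion pipeline failover, the upstream storage node misconfiguration.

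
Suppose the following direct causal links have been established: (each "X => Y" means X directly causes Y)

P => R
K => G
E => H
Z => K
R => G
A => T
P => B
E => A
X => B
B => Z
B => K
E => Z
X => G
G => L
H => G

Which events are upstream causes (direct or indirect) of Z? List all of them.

Immediate causes of Z: E, B.
Further upstream: X, P.

B, E, P, X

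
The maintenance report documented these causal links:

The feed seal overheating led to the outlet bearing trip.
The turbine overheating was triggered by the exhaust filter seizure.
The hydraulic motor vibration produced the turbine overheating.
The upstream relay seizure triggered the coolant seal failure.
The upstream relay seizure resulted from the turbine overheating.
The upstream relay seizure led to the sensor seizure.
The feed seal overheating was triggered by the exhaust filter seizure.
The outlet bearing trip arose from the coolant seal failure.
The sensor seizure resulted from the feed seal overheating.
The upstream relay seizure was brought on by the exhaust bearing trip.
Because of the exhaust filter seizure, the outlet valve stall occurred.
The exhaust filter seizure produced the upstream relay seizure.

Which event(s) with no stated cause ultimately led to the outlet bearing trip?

Tracing upstream from the outlet bearing trip: the outlet bearing trip ← the coolant seal failure ← the upstream relay seizure ← the turbine overheating ← the hydraulic motor vibration.
A separate upstream branch: the outlet bearing trip ← the feed seal overheating ← the exhaust filter seizure.
A separate upstream branch: the outlet bearing trip ← the coolant seal failure ← the upstream relay seizure ← the exhaust bearing trip.
Each of those chain origins has no stated cause.

the exhaust bearing trip, the exhaust filter seizure, the hydraulic motor vibration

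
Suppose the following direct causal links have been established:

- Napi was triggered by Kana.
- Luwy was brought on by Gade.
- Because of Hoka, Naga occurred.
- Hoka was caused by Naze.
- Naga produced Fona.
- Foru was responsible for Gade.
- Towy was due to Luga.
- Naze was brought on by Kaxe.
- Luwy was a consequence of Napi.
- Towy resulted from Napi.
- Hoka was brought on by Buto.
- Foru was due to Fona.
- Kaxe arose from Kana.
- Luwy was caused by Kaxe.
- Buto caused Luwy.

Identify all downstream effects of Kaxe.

Fona, Foru, Gade, Hoka, Luwy, Naga, Naze

Direct effects: Naze, Luwy.
2 steps out: Hoka.
3 steps out: Naga.
4 steps out: Fona.
5 steps out: Foru.
6 steps out: Gade.
Not reachable from it: Buto, Kana, Napi, Luga, Towy.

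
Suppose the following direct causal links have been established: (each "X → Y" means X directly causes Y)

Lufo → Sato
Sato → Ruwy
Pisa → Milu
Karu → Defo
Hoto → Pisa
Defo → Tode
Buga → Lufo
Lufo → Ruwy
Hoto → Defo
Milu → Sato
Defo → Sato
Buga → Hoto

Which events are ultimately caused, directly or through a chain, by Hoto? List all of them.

Defo, Milu, Pisa, Ruwy, Sato, Tode

Direct effects: Defo, Pisa.
2 steps out: Milu, Tode, Sato.
3 steps out: Ruwy.
Not reachable from it: Karu, Buga, Lufo.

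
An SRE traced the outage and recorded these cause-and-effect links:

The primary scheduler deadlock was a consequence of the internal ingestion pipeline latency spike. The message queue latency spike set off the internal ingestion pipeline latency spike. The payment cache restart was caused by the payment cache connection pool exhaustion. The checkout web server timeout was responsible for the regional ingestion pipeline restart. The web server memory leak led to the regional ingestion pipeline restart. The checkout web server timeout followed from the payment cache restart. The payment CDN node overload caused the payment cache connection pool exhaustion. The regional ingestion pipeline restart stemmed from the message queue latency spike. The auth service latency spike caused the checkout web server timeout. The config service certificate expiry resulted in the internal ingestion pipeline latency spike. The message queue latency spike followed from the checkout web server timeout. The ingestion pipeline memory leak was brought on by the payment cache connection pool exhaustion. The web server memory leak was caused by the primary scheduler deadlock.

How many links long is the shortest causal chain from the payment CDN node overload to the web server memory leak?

7

Shortest chain: the payment CDN node overload → the payment cache connection pool exhaustion → the payment cache restart → the checkout web server timeout → the message queue latency spike → the internal ingestion pipeline latency spike → the primary scheduler deadlock → the web server memory leak.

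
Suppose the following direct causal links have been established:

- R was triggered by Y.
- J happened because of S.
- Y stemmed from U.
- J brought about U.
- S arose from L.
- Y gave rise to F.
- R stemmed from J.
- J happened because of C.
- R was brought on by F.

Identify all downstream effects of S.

Direct effects: J.
2 steps out: U, R.
3 steps out: Y.
4 steps out: F.
Not reachable from it: L, C.

F, J, R, U, Y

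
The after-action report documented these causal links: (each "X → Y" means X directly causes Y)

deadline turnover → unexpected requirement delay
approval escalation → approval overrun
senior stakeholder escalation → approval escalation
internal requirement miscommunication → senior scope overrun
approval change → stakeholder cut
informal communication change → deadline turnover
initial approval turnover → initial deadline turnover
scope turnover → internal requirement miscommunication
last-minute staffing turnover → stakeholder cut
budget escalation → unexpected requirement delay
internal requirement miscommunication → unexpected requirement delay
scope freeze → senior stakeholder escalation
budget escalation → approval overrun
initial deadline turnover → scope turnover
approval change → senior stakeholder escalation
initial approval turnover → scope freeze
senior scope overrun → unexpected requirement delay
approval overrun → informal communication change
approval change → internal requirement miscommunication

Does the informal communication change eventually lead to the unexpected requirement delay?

There is a causal chain: the informal communication change → the deadline turnover → the unexpected requirement delay.

Yes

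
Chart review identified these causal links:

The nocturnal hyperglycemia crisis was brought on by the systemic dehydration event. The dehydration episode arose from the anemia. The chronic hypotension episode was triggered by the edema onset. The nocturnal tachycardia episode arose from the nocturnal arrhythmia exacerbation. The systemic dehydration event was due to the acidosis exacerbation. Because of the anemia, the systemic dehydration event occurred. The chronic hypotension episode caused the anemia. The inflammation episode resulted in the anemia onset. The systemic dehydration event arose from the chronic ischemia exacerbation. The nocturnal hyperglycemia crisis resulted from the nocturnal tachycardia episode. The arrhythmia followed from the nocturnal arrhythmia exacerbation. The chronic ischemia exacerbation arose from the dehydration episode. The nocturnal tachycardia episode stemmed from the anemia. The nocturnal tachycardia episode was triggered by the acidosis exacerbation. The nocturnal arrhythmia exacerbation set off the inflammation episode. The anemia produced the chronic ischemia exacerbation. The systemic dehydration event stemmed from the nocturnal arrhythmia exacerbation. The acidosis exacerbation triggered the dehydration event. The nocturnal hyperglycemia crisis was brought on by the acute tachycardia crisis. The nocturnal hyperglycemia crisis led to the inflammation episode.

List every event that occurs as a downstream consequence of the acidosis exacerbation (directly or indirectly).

Direct effects: the systemic dehydration event, the dehydration event, the nocturnal tachycardia episode.
2 steps out: the nocturnal hyperglycemia crisis.
3 steps out: the inflammation episode.
4 steps out: the anemia onset.
Not reachable from it: the edema onset, the acute tachycardia crisis, the chronic hypotension episode, the nocturnal arrhythmia exacerbation, the arrhythmia, the anemia, the dehydration episode, the chronic ischemia exacerbation.

the anemia onset, the dehydration event, the inflammation episode, the nocturnal hyperglycemia crisis, the nocturnal tachycardia episode, the systemic dehydration event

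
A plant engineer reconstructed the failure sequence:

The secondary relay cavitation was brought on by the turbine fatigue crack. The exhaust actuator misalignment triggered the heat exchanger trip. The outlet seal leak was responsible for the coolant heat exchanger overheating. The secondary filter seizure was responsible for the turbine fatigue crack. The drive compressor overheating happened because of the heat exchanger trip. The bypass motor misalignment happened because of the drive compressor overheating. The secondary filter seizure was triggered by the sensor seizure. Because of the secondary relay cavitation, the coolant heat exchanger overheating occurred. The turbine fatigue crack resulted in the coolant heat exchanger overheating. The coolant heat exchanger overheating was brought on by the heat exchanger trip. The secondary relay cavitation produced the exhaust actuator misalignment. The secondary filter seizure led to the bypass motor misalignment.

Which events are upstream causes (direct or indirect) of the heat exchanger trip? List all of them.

Immediate cause of the heat exchanger trip: the exhaust actuator misalignment.
Further upstream: the sensor seizure, the secondary filter seizure, the turbine fatigue crack, the secondary relay cavitation.

the exhaust actuator misalignment, the secondary filter seizure, the secondary relay cavitation, the sensor seizure, the turbine fatigue crack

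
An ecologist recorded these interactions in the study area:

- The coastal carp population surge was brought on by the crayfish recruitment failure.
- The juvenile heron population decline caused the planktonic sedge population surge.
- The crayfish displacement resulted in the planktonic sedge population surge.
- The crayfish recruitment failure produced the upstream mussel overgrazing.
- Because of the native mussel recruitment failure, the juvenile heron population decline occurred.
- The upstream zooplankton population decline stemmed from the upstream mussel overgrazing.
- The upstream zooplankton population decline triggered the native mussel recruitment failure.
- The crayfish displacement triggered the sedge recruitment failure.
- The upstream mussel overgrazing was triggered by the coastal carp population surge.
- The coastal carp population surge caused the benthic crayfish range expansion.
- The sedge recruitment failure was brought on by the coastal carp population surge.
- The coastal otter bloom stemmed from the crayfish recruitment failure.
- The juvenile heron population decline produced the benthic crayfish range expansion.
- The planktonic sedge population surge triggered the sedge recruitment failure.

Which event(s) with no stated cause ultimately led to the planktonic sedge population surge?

Tracing upstream from the planktonic sedge population surge: the planktonic sedge population surge ← the juvenile heron population decline ← the native mussel recruitment failure ← the upstream zooplankton population decline ← the upstream mussel overgrazing ← the crayfish recruitment failure.
A separate upstream branch: the planktonic sedge population surge ← the crayfish displacement.
Each of those chain origins has no stated cause.

the crayfish displacement, the crayfish recruitment failure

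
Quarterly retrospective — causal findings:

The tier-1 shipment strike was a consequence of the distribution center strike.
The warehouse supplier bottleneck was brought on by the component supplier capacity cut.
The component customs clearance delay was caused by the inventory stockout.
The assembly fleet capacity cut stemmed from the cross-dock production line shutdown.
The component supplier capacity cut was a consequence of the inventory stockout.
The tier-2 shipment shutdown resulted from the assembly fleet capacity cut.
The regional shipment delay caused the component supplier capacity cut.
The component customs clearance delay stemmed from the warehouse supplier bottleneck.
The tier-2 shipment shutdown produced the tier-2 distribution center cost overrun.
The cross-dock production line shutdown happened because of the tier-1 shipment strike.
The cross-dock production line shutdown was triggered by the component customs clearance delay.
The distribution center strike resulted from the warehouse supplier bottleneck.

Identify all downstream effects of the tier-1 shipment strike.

Direct effects: the cross-dock production line shutdown.
2 steps out: the assembly fleet capacity cut.
3 steps out: the tier-2 shipment shutdown.
4 steps out: the tier-2 distribution center cost overrun.
Not reachable from it: the inventory stockout, the component supplier capacity cut, the warehouse supplier bottleneck, the distribution center strike, the component customs clearance delay, the regional shipment delay.

the assembly fleet capacity cut, the cross-dock production line shutdown, the tier-2 distribution center cost overrun, the tier-2 shipment shutdown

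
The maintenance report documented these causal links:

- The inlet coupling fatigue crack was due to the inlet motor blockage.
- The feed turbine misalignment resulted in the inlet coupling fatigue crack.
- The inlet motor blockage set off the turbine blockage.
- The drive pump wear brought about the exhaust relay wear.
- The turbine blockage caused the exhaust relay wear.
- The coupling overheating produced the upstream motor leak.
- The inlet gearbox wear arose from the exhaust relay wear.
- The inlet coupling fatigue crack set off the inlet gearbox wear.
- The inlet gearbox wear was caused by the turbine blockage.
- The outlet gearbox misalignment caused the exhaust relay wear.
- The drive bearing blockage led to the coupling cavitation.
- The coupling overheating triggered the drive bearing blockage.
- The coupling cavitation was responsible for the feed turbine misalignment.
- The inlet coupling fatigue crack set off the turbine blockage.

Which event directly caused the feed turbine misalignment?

Upstream contributors include the coupling overheating, the drive bearing blockage, but only the coupling cavitation feeds directly into the feed turbine misalignment.

the coupling cavitation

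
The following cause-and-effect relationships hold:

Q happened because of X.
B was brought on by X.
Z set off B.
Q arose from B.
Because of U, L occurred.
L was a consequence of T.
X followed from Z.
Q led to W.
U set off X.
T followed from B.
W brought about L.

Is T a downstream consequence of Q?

No

Q leads to W, L; T is not among them.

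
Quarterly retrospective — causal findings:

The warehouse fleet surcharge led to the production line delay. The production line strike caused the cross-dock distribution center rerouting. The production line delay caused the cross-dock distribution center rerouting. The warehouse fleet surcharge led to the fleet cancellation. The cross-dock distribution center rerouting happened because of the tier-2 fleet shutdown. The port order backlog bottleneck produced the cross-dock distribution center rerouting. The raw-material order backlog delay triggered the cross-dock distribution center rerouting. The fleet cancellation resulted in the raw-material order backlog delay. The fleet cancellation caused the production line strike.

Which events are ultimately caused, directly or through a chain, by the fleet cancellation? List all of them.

Direct effects: the production line strike, the raw-material order backlog delay.
2 steps out: the cross-dock distribution center rerouting.
Not reachable from it: the warehouse fleet surcharge, the tier-2 fleet shutdown, the production line delay, the port order backlog bottleneck.

the cross-dock distribution center rerouting, the production line strike, the raw-material order backlog delay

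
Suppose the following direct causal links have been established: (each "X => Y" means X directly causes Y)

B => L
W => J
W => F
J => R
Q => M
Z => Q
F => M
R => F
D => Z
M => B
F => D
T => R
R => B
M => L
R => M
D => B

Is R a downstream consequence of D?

D leads to Z, Q, M, B, L; R is not among them.

No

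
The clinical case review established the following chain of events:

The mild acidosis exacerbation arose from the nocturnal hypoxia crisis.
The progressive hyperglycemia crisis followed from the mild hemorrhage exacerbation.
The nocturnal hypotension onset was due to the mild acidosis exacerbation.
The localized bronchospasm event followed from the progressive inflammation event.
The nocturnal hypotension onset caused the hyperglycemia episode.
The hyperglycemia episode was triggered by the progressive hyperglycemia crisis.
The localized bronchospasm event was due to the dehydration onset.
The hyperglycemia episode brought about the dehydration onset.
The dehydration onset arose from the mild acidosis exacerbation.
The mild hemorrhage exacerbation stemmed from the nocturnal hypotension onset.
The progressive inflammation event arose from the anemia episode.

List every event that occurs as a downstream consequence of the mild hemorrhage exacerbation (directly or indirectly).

the dehydration onset, the hyperglycemia episode, the localized bronchospasm event, the progressive hyperglycemia crisis

Direct effects: the progressive hyperglycemia crisis.
2 steps out: the hyperglycemia episode.
3 steps out: the dehydration onset.
4 steps out: the localized bronchospasm event.
Not reachable from it: the nocturnal hypoxia crisis, the mild acidosis exacerbation, the anemia episode, the nocturnal hypotension onset, the progressive inflammation event.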